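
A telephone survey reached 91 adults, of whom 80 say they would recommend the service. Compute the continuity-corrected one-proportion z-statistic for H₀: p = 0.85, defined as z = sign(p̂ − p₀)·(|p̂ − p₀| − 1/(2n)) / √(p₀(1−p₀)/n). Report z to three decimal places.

z = 0.631

With x = 80 successes in n = 91, p̂ = 0.87912. p̂ − p₀ = 0.029121.
1/(2n) = 0.005495.
Corrected numerator: |0.029121| − 0.005495 = 0.023626.
SE₀ = √(0.85·0.15/91) = 0.037431.
z = (+)0.023626/0.037431 = 0.631.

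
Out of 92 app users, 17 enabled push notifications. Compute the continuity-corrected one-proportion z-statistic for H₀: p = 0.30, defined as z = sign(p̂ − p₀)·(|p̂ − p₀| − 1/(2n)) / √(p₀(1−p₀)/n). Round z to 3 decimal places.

Sample proportion p̂ = 17/92 = 0.18478. p̂ − p₀ = -0.115217.
1/(2n) = 0.005435.
Corrected numerator: |-0.115217| − 0.005435 = 0.109782.
Null standard error: √(0.30·0.70/92) = √0.002282609 = 0.047777.
z = −0.109782/0.047777 = -2.298.

z = -2.298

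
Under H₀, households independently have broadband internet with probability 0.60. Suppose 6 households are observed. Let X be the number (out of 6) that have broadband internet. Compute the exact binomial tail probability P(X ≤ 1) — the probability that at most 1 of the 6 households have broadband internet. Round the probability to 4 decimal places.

X ~ Binomial(n=6, p=0.60).
P(X ≤ 1) = C(6,0)·0.60^0·0.40^6 + C(6,1)·0.60^1·0.40^5.
= 0.004096 + 0.036864 = 0.0410.

P = 0.0410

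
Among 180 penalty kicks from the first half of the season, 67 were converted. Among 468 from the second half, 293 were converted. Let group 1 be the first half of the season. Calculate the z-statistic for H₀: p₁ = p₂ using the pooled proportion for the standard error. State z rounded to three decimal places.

p̂₁ = 67/180 = 0.37222, p̂₂ = 293/468 = 0.62607.
Pooling: p̂ = 360/648 = 0.55556.
Pooled SE = √[0.2469136·0.00769231] ≈ 0.043581.
z = (p̂₁ − p̂₂)/SE = (0.37222 − 0.62607)/0.043581 = -0.25385/0.043581 = -5.825.

z = -5.825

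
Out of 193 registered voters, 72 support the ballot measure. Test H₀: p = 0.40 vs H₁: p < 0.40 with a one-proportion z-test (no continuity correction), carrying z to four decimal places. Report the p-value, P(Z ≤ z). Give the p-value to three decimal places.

p-value = 0.222

The sample proportion is 72/193 = 0.37306.
Null standard error: √(0.40·0.60/193) = √0.001243523 = 0.035264.
z = (p̂ − p₀)/SE = (72/193 − 0.40)/0.035264 ≈ -0.7640.
From the standard normal, P(Z ≤ z) = 0.222.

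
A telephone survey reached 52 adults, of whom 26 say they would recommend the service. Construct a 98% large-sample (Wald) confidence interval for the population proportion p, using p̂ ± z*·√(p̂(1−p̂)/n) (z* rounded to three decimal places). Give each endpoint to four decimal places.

p̂ = 26/52 = 0.50000.
SE = √(p̂(1−p̂)/n) = √(0.250000/52) = 0.069338.
z* = 2.326 at the 98% level.
Margin = 2.326·0.069338 = 0.16128.
So the interval runs from 0.3387 to 0.6613.

(0.3387, 0.6613)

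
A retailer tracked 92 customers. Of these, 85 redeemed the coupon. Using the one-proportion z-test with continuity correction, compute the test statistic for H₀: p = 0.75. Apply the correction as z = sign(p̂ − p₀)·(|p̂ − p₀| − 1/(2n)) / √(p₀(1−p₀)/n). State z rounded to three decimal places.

z = 3.732

With x = 85 successes in n = 92, p̂ = 0.92391. p̂ − p₀ = 0.173913.
1/(2n) = 0.005435.
Corrected numerator: |0.173913| − 0.005435 = 0.168478.
SE₀ = √(0.75·0.25/92) = 0.045145.
z = (+)0.168478/0.045145 = 3.732.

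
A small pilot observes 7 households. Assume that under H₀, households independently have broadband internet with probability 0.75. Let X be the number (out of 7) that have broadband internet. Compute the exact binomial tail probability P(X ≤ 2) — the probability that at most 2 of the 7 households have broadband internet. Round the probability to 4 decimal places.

X ~ Binomial(n=7, p=0.75).
P(X ≤ 2) = C(7,0)·0.75^0·0.25^7 + C(7,1)·0.75^1·0.25^6 + C(7,2)·0.75^2·0.25^5.
= 0.000061 + 0.001282 + 0.011536 = 0.0129.

P = 0.0129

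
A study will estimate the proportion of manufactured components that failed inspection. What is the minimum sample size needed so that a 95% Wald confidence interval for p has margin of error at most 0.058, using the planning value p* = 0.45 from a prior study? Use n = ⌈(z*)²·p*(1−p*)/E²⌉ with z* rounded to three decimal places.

n = 283

The 95% critical value is z* = 1.960.
p*(1−p*) = 0.2475.
(z*)²·p*(1−p*)/E² = 3.841600·0.2475/0.003364 = 282.639.
Rounding up, n = 283.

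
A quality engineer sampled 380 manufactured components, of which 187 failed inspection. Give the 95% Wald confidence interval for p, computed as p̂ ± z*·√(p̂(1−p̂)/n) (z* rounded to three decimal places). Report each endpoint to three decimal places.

(0.442, 0.542)

Sample proportion p̂ = 187/380 = 0.49211.
SE(p̂) = √(0.49211·0.50789/380) = 0.025646.
The 95% critical value is z* = 1.960.
Margin of error: 1.960 × 0.025646 = 0.05027.
So the interval runs from 0.442 to 0.542.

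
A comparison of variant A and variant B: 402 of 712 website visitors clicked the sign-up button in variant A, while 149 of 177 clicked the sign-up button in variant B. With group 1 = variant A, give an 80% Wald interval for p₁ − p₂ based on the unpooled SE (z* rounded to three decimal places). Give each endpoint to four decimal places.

(-0.3197, -0.2347)

p̂₁ = 0.56461, p̂₂ = 0.84181, so the observed difference is -0.27720.
Unpooled SE = √(p̂₁(1−p̂₁)/n₁ + p̂₂(1−p̂₂)/n₂) = √(0.000345261 + 0.000752358) = 0.033130.
z* = 1.282 at the 80% level. Margin of error = 0.04247.
So the interval runs from -0.3197 to -0.2347.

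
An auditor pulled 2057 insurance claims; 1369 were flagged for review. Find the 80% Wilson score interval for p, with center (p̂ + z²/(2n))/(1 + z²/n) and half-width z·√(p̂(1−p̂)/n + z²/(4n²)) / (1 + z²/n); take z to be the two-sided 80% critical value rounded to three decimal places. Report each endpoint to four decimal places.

(0.6521, 0.6787)

Here p̂ = 1369/2057 = 0.66553 and z = 1.282 (z² = 1.643524).
1 + z²/n = 1.000799.
Adjusted center: (0.66553 + z²/(2n))/1.000799 = 0.66540.
Radicand: p̂(1−p̂)/n + z²/(4n²) = 0.000108215 + 0.000000097 = 0.000108312.
Half-width = z·√(radicand)/denom = 1.282·0.010407/1.000799 = 0.01333.
CI: 0.66540 ± 0.01333 = (0.6521, 0.6787).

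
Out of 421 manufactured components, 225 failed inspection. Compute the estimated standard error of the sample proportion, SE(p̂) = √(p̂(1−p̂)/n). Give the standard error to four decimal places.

SE = 0.0243

With x = 225 successes in n = 421, p̂ = 0.53444.
p̂(1−p̂) = 0.53444·0.46556 = 0.248814.
SE = √(0.248814/421) = √0.000591007 = 0.0243.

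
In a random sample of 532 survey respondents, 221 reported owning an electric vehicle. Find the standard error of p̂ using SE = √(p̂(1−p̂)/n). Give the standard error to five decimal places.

SE = 0.02137

The sample proportion is 221/532 = 0.41541.
p̂(1−p̂) = 0.41541·0.58459 = 0.242845.
Dividing by n and taking the root: √0.000456476 = 0.02137.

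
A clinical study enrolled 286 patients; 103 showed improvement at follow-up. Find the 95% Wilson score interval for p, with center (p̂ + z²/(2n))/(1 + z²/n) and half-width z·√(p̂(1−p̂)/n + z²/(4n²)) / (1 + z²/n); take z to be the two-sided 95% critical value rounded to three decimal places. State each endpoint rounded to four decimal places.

p̂ = 103/286 = 0.36014; z = 1.960, so z² = 3.841600.
Denominator 1 + z²/n = 1 + 3.841600/286 = 1.013432.
Center = (0.36014 + 0.006716)/1.013432 = 0.36199.
Radicand: p̂(1−p̂)/n + z²/(4n²) = 0.000805731 + 0.000011741 = 0.000817472.
Half-width = z·√(radicand)/denom = 1.960·0.028591/1.013432 = 0.05530.
So the interval runs from 0.3067 to 0.4173.

(0.3067, 0.4173)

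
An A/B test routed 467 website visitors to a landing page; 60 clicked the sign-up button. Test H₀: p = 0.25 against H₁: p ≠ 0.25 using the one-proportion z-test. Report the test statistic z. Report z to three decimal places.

p̂ = 60/467 = 0.12848.
SE₀ = √(0.25·0.75/467) = 0.020037.
z = (0.12848 − 0.25)/0.020037 = -0.12152/0.020037 = -6.065.

z = -6.065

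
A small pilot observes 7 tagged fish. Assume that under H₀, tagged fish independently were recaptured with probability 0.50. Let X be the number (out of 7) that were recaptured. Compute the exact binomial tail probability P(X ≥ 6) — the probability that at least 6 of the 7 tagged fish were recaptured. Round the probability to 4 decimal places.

X is binomial with n = 7 and p = 0.50.
P(X ≥ 6) = C(7,6)·0.50^6·0.50^1 + C(7,7)·0.50^7·0.50^0.
= 0.054688 + 0.007812 = 0.0625.

P = 0.0625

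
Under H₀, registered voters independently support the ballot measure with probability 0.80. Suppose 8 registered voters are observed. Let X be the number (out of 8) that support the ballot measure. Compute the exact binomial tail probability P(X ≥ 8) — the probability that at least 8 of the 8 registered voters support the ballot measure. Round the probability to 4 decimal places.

P = 0.1678

X is binomial with n = 8 and p = 0.80.
P(X ≥ 8) = C(8,8)·0.80^8·0.20^0.
= 0.167772 = 0.1678.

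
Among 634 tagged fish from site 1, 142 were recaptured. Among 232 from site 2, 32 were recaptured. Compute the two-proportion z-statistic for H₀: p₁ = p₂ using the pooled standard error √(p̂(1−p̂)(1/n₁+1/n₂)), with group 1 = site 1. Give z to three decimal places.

z = 2.799

p̂₁ = 142/634 = 0.22397, p̂₂ = 32/232 = 0.13793.
Pooling: p̂ = 174/866 = 0.20092.
Pooled SE = √[0.1605534·0.00588763] ≈ 0.030745.
z = (p̂₁ − p̂₂)/SE = (0.22397 − 0.13793)/0.030745 = 0.08604/0.030745 = 2.799.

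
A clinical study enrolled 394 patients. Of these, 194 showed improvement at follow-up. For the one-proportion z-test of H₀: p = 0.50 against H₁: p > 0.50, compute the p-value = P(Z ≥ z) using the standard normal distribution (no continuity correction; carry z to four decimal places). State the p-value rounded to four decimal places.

p-value = 0.6188

The sample proportion is 194/394 = 0.49239.
Under H₀, SE = √(p₀(1−p₀)/n) = √(0.50·0.50/394) = √0.000634518 = 0.025190.
Test statistic (full precision, shown to 4 dp): z = (194/394 − 0.50)/SE₀ ≈ -0.3023.
From the standard normal, P(Z ≥ z) = 0.6188.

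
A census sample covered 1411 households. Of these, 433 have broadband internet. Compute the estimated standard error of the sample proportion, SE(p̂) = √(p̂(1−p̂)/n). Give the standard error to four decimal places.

SE = 0.0123

p̂ = 433/1411 = 0.30687.
p̂(1−p̂) = 0.212701.
SE = √(0.212701/1411) = 0.0123.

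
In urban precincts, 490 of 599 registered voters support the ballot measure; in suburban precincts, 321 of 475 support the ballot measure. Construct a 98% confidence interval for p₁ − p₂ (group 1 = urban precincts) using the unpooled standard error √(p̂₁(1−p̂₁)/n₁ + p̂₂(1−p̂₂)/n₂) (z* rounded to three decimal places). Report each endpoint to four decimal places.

(0.0803, 0.2042)

p̂₁ = 0.81803, p̂₂ = 0.67579, so the observed difference is 0.14224.
Unpooled SE = √(p̂₁(1−p̂₁)/n₁ + p̂₂(1−p̂₂)/n₂) = √(0.000248509 + 0.000461259) = 0.026641.
z* = 2.326 at the 98% level. Margin of error = 0.06197.
So the interval runs from 0.0803 to 0.2042.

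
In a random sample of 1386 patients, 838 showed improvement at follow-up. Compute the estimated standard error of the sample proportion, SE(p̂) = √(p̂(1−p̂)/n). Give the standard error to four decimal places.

The sample proportion is 838/1386 = 0.60462.
p̂(1−p̂) = 0.239055.
Dividing by n and taking the root: √0.000172478 = 0.0131.

SE = 0.0131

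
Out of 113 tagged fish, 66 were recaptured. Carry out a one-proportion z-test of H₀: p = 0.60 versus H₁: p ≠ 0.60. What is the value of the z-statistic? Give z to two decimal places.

The sample proportion is 66/113 = 0.58407.
Under H₀, SE = √(p₀(1−p₀)/n) = √(0.60·0.40/113) = √0.002123894 = 0.046086.
z = (0.58407 − 0.60)/0.046086 = -0.01593/0.046086 = -0.35.

z = -0.35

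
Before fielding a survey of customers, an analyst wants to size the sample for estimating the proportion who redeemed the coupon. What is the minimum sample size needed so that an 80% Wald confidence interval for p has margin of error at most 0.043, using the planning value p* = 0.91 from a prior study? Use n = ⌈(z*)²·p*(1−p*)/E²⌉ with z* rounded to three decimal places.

The 80% critical value is z* = 1.282.
p*(1−p*) = 0.91·0.09 = 0.0819.
Required n before rounding: 1.643524 × 0.0819 / 0.043² = 72.799.
Rounding up, n = 73.

n = 73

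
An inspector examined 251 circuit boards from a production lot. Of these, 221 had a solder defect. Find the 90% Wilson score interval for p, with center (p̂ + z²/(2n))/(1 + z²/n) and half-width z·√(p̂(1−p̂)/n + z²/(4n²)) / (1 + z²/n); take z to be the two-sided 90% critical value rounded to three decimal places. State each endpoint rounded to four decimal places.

(0.8427, 0.9102)

p̂ = 221/251 = 0.88048; z = 1.645, so z² = 2.706025.
Denominator 1 + z²/n = 1 + 2.706025/251 = 1.010781.
Center = (0.88048 + 0.005390)/1.010781 = 0.87642.
Radicand: p̂(1−p̂)/n + z²/(4n²) = 0.000419269 + 0.000010738 = 0.000430007.
Half-width = 1.645·√0.000430007/1.010781 = 0.03375.
So the interval runs from 0.8427 to 0.9102.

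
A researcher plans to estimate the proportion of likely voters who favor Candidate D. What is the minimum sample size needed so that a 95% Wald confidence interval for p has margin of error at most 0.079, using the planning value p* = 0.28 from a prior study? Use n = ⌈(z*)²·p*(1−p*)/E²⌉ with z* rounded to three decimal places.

n = 125

z* = 1.960 at the 95% level.
p*(1−p*) = 0.28·0.72 = 0.2016.
(z*)²·p*(1−p*)/E² = 3.841600·0.2016/0.006241 = 124.093.
⌈124.093⌉ = 125.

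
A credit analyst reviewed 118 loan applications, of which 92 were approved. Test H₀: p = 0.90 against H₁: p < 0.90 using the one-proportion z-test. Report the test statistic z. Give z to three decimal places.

Sample proportion p̂ = 92/118 = 0.77966.
SE₀ = √(0.90·0.10/118) = 0.027617.
z = (p̂ − p₀)/SE = (0.77966 − 0.90)/0.027617 = -4.357.

z = -4.357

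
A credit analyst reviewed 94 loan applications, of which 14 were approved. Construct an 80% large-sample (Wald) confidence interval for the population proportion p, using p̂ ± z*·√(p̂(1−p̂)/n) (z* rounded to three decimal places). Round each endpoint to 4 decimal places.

(0.1019, 0.1960)

Sample proportion p̂ = 14/94 = 0.14894.
Standard error of p̂: √(0.126754/94) = √0.001348449 = 0.036721.
For 80% confidence, z* = 1.282.
Margin of error: 1.282 × 0.036721 = 0.04708.
Interval: 0.14894 ± 0.04708 → (0.1019, 0.1960).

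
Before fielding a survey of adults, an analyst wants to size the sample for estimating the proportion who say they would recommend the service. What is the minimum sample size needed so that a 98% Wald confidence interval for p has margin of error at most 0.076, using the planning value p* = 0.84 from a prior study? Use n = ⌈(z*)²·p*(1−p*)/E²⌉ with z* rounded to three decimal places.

n = 126

z* = 2.326 at the 98% level.
p*(1−p*) = 0.84·0.16 = 0.1344.
(z*)²·p*(1−p*)/E² = 5.410276·0.1344/0.005776 = 125.890.
⌈125.890⌉ = 126.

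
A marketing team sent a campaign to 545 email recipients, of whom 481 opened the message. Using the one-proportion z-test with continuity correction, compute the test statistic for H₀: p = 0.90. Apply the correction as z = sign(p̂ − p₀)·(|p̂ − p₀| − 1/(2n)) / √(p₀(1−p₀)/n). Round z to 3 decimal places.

z = -1.285

The sample proportion is 481/545 = 0.88257. p̂ − p₀ = -0.017431.
1/(2n) = 0.000917.
Corrected numerator: |-0.017431| − 0.000917 = 0.016514.
Under H₀, SE = √(p₀(1−p₀)/n) = √(0.90·0.10/545) = √0.000165138 = 0.012851.
z = (−)0.016514/0.012851 = -1.285.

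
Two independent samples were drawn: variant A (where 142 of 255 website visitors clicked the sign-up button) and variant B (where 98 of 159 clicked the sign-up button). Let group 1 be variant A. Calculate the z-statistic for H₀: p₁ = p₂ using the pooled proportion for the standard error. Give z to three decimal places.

z = -1.193

Sample proportions: p̂₁ = 142/255 = 0.55686 and p̂₂ = 98/159 = 0.61635.
Pooling: p̂ = 240/414 = 0.57971.
SE = √[p̂(1−p̂)(1/n₁+1/n₂)] = √[0.57971·0.42029·(1/255+1/159)] ≈ 0.049878.
z = (p̂₁ − p̂₂)/SE = (0.55686 − 0.61635)/0.049878 = -0.05949/0.049878 = -1.193.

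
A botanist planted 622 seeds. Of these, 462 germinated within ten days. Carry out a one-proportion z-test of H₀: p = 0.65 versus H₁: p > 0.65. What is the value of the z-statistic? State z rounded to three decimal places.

Sample proportion p̂ = 462/622 = 0.74277.
Null standard error: √(0.65·0.35/622) = √0.000365756 = 0.019125.
z = (0.74277 − 0.65)/0.019125 = 0.09277/0.019125 = 4.851.

z = 4.851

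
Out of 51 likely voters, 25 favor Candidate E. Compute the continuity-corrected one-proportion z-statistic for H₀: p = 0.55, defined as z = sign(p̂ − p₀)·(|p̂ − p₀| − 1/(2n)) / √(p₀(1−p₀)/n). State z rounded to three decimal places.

z = -0.718

The sample proportion is 25/51 = 0.49020. p̂ − p₀ = -0.059804.
1/(2n) = 0.009804.
Corrected numerator: |-0.059804| − 0.009804 = 0.050000.
Null standard error: √(0.55·0.45/51) = √0.004852941 = 0.069663.
z = −0.050000/0.069663 = -0.718.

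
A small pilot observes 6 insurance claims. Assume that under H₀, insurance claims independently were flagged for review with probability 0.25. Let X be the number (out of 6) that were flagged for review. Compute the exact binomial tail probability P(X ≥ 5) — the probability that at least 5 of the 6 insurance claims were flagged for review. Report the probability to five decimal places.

P = 0.00464

X ~ Binomial(n=6, p=0.25).
P(X ≥ 5) = C(6,5)·0.25^5·0.75^1 + C(6,6)·0.25^6·0.75^0.
= 0.004395 + 0.000244 = 0.00464.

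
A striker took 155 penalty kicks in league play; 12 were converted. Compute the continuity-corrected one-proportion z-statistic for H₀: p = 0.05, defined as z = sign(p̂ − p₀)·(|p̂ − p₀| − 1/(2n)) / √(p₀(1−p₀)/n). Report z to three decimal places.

z = 1.382

Sample proportion p̂ = 12/155 = 0.07742. p̂ − p₀ = 0.027419.
1/(2n) = 0.003226.
Corrected numerator: |0.027419| − 0.003226 = 0.024193.
SE₀ = √(0.05·0.95/155) = 0.017506.
z = (+)0.024193/0.017506 = 1.382.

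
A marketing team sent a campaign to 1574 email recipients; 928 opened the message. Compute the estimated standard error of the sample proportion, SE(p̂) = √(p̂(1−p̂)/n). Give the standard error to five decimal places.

SE = 0.01240

With x = 928 successes in n = 1574, p̂ = 0.58958.
p̂(1−p̂) = 0.58958·0.41042 = 0.241975.
SE = √(0.241975/1574) = 0.01240.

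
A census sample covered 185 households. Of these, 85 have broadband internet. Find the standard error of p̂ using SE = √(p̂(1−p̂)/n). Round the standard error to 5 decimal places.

SE = 0.03664

The sample proportion is 85/185 = 0.45946.
p̂(1−p̂) = 0.45946·0.54054 = 0.248357.
Dividing by n and taking the root: √0.001342470 = 0.03664.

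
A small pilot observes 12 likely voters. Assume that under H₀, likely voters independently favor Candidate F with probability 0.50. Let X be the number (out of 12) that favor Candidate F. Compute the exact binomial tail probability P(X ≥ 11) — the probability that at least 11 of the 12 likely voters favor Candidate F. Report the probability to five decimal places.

P = 0.00317

X is binomial with n = 12 and p = 0.50.
P(X ≥ 11) = C(12,11)·0.50^11·0.50^1 + C(12,12)·0.50^12·0.50^0.
= 0.002930 + 0.000244 = 0.00317.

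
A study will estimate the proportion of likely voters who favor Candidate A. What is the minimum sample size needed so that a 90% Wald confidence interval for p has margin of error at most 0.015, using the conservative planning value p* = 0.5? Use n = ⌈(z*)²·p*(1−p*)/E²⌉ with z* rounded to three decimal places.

n = 3007

z* = 1.645 at the 90% level.
p*(1−p*) = 0.2500.
Required n before rounding: 2.706025 × 0.2500 / 0.015² = 3006.694.
Rounding up, n = 3007.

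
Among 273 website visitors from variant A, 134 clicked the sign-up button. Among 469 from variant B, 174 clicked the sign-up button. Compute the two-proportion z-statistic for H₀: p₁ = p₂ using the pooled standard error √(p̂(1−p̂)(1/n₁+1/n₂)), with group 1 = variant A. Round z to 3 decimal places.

Sample proportions: p̂₁ = 134/273 = 0.49084 and p̂₂ = 174/469 = 0.37100.
Pooling: p̂ = 308/742 = 0.41509.
Pooled SE = √[0.2427910·0.00579520] ≈ 0.037510.
z = 0.11984/0.037510 = 3.195.

z = 3.195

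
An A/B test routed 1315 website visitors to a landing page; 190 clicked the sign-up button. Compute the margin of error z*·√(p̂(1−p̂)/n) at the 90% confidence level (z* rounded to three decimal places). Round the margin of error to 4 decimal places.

ME = 0.0159

With x = 190 successes in n = 1315, p̂ = 0.14449.
Standard error of p̂: √(0.123610/1315) = √0.000094000 = 0.009695.
z* = 1.645 at the 90% level.
ME = 1.645·0.009695 = 0.0159.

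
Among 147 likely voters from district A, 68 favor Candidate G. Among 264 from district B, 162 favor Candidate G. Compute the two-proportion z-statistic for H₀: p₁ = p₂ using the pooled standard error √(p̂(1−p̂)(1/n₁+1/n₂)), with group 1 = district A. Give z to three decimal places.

z = -2.957

p̂₁ = 68/147 = 0.46259, p̂₂ = 162/264 = 0.61364.
Pooling: p̂ = 230/411 = 0.55961.
SE = √[p̂(1−p̂)(1/n₁+1/n₂)] = √[0.55961·0.44039·(1/147+1/264)] ≈ 0.051088.
z = (p̂₁ − p̂₂)/SE = (0.46259 − 0.61364)/0.051088 = -0.15105/0.051088 = -2.957.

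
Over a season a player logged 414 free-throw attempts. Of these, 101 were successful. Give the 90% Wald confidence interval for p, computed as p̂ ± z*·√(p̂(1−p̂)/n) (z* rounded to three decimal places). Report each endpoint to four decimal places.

(0.2092, 0.2787)

Sample proportion p̂ = 101/414 = 0.24396.
SE = √(p̂(1−p̂)/n) = √(0.184444/414) = 0.021107.
z* = 1.645 at the 90% level.
Margin of error: 1.645 × 0.021107 = 0.03472.
Interval: 0.24396 ± 0.03472 → (0.2092, 0.2787).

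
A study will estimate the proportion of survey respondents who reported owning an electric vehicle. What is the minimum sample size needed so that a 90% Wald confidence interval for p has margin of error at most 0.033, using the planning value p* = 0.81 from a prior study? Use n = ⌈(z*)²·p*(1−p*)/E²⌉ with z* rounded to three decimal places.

The 90% critical value is z* = 1.645.
p*(1−p*) = 0.1539.
Required n before rounding: 2.706025 × 0.1539 / 0.033² = 382.422.
⌈382.422⌉ = 383.

n = 383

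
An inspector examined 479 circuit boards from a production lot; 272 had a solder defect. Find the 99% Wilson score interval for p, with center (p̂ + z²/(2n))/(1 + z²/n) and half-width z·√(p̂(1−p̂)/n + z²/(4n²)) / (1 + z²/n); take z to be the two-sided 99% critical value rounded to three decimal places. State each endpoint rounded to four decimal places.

p̂ = 272/479 = 0.56785; z = 2.576, so z² = 6.635776.
1 + z²/n = 1.013853.
Center = (0.56785 + 0.006927)/1.013853 = 0.56692.
Radicand: p̂(1−p̂)/n + z²/(4n²) = 0.000512310 + 0.000007230 = 0.000519540.
Half-width = z·√(radicand)/denom = 2.576·0.022793/1.013853 = 0.05791.
Interval: 0.56692 ± 0.05791 → (0.5090, 0.6248).

(0.5090, 0.6248)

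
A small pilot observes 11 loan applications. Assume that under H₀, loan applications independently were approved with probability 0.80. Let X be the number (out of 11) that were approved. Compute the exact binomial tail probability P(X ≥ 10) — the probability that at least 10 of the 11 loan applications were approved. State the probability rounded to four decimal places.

X is binomial with n = 11 and p = 0.80.
P(X ≥ 10) = C(11,10)·0.80^10·0.20^1 + C(11,11)·0.80^11·0.20^0.
= 0.236223 + 0.085899 = 0.3221.

P = 0.3221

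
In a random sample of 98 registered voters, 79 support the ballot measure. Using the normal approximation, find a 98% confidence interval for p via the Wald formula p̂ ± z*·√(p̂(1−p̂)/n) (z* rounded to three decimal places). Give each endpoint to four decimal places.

(0.7132, 0.8990)

The sample proportion is 79/98 = 0.80612.
SE = √(p̂(1−p̂)/n) = √(0.156289/98) = 0.039935.
For 98% confidence, z* = 2.326.
Margin = 2.326·0.039935 = 0.09289.
So the interval runs from 0.7132 to 0.8990.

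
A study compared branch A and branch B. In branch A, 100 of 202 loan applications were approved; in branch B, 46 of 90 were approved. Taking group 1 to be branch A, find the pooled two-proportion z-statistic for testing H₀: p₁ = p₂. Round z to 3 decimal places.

z = -0.253

Sample proportions: p̂₁ = 100/202 = 0.49505 and p̂₂ = 46/90 = 0.51111.
Pooling: p̂ = 146/292 = 0.50000.
Pooled SE = √[0.2500000·0.01606161] ≈ 0.063367.
z = (p̂₁ − p̂₂)/SE = (0.49505 − 0.51111)/0.063367 = -0.01606/0.063367 = -0.253.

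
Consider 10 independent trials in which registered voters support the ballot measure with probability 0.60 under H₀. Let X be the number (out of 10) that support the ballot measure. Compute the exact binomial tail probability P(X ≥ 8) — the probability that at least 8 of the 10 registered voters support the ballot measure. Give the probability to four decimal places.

X is binomial with n = 10 and p = 0.60.
P(X ≥ 8) = C(10,8)·0.60^8·0.40^2 + C(10,9)·0.60^9·0.40^1 + C(10,10)·0.60^10·0.40^0.
= 0.120932 + 0.040311 + 0.006047 = 0.1673.

P = 0.1673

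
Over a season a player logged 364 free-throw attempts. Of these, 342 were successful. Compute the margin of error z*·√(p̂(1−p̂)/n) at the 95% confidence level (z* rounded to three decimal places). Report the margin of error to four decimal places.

p̂ = 342/364 = 0.93956.
SE(p̂) = √(0.93956·0.06044/364) = 0.012490.
The 95% critical value is z* = 1.960.
So ME = 0.0245.

ME = 0.0245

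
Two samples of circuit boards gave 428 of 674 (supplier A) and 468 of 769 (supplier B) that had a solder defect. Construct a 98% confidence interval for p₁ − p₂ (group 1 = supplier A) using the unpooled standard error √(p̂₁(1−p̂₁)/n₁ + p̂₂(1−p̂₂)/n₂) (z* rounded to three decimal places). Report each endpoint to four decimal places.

p̂₁ = 0.63501, p̂₂ = 0.60858, so the observed difference is 0.02643.
SE = √(0.000343874 + 0.000309766) = √0.000653640 = 0.025566.
For 98% confidence, z* = 2.326. Margin of error = 0.05947.
CI: 0.02643 ± 0.05947 = (-0.0330, 0.0859).

(-0.0330, 0.0859)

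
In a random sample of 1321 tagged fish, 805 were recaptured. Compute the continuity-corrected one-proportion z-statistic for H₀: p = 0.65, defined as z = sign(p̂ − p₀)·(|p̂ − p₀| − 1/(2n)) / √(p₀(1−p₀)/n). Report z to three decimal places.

z = -3.066

With x = 805 successes in n = 1321, p̂ = 0.60939. p̂ − p₀ = -0.040613.
Continuity correction 1/(2n) = 1/2642 = 0.000379.
Corrected numerator: |-0.040613| − 0.000379 = 0.040234.
SE₀ = √(0.65·0.35/1321) = 0.013123.
z = −0.040234/0.013123 = -3.066.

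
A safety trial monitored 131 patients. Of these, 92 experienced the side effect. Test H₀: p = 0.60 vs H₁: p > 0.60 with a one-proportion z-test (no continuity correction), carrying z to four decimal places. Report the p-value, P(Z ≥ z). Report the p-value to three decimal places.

p-value = 0.008

With x = 92 successes in n = 131, p̂ = 0.70229.
SE₀ = √(0.60·0.40/131) = 0.042803.
z = (p̂ − p₀)/SE = (92/131 − 0.60)/0.042803 ≈ 2.3898.
p-value = P(Z ≥ z) with z = 2.3898 → 0.008.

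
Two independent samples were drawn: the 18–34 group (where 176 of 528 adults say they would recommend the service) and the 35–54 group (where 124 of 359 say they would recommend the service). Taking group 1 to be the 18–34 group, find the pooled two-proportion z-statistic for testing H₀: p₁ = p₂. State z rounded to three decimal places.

p̂₁ = 176/528 = 0.33333, p̂₂ = 124/359 = 0.34540.
Pooled p̂ = (176+124)/(528+359) = 300/887 = 0.33822.
SE = √[p̂(1−p̂)(1/n₁+1/n₂)] = √[0.33822·0.66178·(1/528+1/359)] ≈ 0.032363.
z = -0.01207/0.032363 = -0.373.

z = -0.373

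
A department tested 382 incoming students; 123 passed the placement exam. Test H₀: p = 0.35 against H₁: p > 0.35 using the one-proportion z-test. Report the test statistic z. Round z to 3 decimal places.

z = -1.148

Sample proportion p̂ = 123/382 = 0.32199.
Under H₀, SE = √(p₀(1−p₀)/n) = √(0.35·0.65/382) = √0.000595550 = 0.024404.
z = (0.32199 − 0.35)/0.024404 = -0.02801/0.024404 = -1.148.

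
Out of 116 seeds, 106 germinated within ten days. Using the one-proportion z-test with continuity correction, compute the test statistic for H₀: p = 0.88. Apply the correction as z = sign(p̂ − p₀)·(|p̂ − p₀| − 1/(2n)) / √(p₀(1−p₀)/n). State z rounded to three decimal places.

The sample proportion is 106/116 = 0.91379. p̂ − p₀ = 0.033793.
1/(2n) = 0.004310.
Corrected numerator: |0.033793| − 0.004310 = 0.029483.
Null standard error: √(0.88·0.12/116) = √0.000910345 = 0.030172.
z = (+)0.029483/0.030172 = 0.977.

z = 0.977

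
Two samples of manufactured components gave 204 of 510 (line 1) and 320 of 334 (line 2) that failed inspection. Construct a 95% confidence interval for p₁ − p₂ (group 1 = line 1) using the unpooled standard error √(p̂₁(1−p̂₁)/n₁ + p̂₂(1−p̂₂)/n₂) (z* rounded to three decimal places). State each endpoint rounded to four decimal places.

(-0.6057, -0.5104)

p̂₁ = 204/510 = 0.40000, p̂₂ = 320/334 = 0.95808; p̂₁ − p̂₂ = -0.55808.
Unpooled SE = √(p̂₁(1−p̂₁)/n₁ + p̂₂(1−p̂₂)/n₂) = √(0.000470588 + 0.000120237) = 0.024307.
For 95% confidence, z* = 1.960. Margin of error = 0.04764.
Interval: -0.55808 ± 0.04764 → (-0.6057, -0.5104).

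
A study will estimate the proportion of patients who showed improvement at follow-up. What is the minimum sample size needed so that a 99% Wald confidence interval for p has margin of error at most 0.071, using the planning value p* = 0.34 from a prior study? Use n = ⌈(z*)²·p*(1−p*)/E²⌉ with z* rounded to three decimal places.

n = 296

The 99% critical value is z* = 2.576.
p*(1−p*) = 0.2244.
Required n before rounding: 6.635776 × 0.2244 / 0.071² = 295.391.
⌈295.391⌉ = 296.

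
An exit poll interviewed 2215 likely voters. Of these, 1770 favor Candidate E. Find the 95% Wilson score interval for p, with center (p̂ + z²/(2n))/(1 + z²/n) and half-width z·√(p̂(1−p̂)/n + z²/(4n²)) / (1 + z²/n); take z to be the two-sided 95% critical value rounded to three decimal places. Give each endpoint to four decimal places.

p̂ = 1770/2215 = 0.79910; z = 1.960, so z² = 3.841600.
Denominator 1 + z²/n = 1 + 3.841600/2215 = 1.001734.
Adjusted center: (0.79910 + z²/(2n))/1.001734 = 0.79858.
Radicand: p̂(1−p̂)/n + z²/(4n²) = 0.000072479 + 0.000000196 = 0.000072675.
Half-width = 1.960·√0.000072675/1.001734 = 0.01668.
CI: 0.79858 ± 0.01668 = (0.7819, 0.8153).

(0.7819, 0.8153)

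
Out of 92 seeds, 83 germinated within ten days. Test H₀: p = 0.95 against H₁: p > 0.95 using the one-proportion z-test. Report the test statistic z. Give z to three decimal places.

Sample proportion p̂ = 83/92 = 0.90217.
Under H₀, SE = √(p₀(1−p₀)/n) = √(0.95·0.05/92) = √0.000516304 = 0.022722.
z = (p̂ − p₀)/SE = (0.90217 − 0.95)/0.022722 = -2.105.

z = -2.105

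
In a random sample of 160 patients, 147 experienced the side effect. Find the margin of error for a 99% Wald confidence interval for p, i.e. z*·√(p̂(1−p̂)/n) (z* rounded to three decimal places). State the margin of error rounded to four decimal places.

The sample proportion is 147/160 = 0.91875.
SE = √(p̂(1−p̂)/n) = √(0.074648/160) = 0.021600.
The 99% critical value is z* = 2.576.
Margin of error = z*·SE = 2.576 × 0.021600 = 0.0556.

ME = 0.0556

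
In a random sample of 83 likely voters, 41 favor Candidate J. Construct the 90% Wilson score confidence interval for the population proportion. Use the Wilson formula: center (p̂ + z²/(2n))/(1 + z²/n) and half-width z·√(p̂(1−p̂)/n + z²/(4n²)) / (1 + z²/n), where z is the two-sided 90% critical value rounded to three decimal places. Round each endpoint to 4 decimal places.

p̂ = 41/83 = 0.49398; z = 1.645, so z² = 2.706025.
1 + z²/n = 1.032603.
Center = (0.49398 + 0.016301)/1.032603 = 0.49417.
Radicand: p̂(1−p̂)/n + z²/(4n²) = 0.003011611 + 0.000098201 = 0.003109812.
Half-width = 1.645·√0.003109812/1.032603 = 0.08884.
So the interval runs from 0.4053 to 0.5830.

(0.4053, 0.5830)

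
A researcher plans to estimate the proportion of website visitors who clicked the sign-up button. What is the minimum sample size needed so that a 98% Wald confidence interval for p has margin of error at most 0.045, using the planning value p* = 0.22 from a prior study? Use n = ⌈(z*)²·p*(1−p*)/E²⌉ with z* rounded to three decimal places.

n = 459

z* = 2.326 at the 98% level.
p*(1−p*) = 0.1716.
(z*)²·p*(1−p*)/E² = 5.410276·0.1716/0.002025 = 458.471.
⌈458.471⌉ = 459.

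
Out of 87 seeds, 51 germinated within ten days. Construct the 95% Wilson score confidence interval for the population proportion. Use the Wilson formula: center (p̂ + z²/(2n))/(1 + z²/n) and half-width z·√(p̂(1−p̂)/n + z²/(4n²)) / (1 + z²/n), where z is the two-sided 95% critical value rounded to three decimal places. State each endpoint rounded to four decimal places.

(0.4812, 0.6839)

Here p̂ = 51/87 = 0.58621 and z = 1.960 (z² = 3.841600).
Denominator 1 + z²/n = 1 + 3.841600/87 = 1.044156.
Adjusted center: (0.58621 + z²/(2n))/1.044156 = 0.58256.
Radicand: p̂(1−p̂)/n + z²/(4n²) = 0.002788142 + 0.000126886 = 0.002915028.
Half-width = 1.960·√0.002915028/1.044156 = 0.10135.
CI: 0.58256 ± 0.10135 = (0.4812, 0.6839).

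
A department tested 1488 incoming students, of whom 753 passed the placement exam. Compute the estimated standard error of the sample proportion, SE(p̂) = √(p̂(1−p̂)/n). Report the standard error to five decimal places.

SE = 0.01296

With x = 753 successes in n = 1488, p̂ = 0.50605.
p̂(1−p̂) = 0.249963.
SE = √(0.249963/1488) = √0.000167986 = 0.01296.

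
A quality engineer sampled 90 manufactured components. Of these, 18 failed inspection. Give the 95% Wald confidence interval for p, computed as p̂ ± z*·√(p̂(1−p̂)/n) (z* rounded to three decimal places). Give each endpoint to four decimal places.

(0.1174, 0.2826)

Sample proportion p̂ = 18/90 = 0.20000.
Standard error of p̂: √(0.160000/90) = √0.001777778 = 0.042164.
For 95% confidence, z* = 1.960.
Margin = 1.960·0.042164 = 0.08264.
So the interval runs from 0.1174 to 0.2826.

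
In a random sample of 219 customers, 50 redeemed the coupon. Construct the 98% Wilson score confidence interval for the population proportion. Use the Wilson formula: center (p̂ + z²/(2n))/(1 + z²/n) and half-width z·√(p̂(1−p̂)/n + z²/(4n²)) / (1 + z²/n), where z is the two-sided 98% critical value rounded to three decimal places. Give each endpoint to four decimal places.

Here p̂ = 50/219 = 0.22831 and z = 2.326 (z² = 5.410276).
Denominator 1 + z²/n = 1 + 5.410276/219 = 1.024704.
Center = (0.22831 + 0.012352)/1.024704 = 0.23486.
Radicand: p̂(1−p̂)/n + z²/(4n²) = 0.000804497 + 0.000028201 = 0.000832698.
Half-width = z·√(radicand)/denom = 2.326·0.028857/1.024704 = 0.06550.
CI: 0.23486 ± 0.06550 = (0.1694, 0.3004).

(0.1694, 0.3004)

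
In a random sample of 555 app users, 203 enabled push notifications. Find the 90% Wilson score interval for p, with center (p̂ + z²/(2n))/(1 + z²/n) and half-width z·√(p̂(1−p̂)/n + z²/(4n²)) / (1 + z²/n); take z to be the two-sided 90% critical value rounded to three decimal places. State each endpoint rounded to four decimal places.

Here p̂ = 203/555 = 0.36577 and z = 1.645 (z² = 2.706025).
1 + z²/n = 1.004876.
Center = (0.36577 + 0.002438)/1.004876 = 0.36642.
Radicand: p̂(1−p̂)/n + z²/(4n²) = 0.000417984 + 0.000002196 = 0.000420180.
Half-width = z·√(radicand)/denom = 1.645·0.020498/1.004876 = 0.03356.
Interval: 0.36642 ± 0.03356 → (0.3329, 0.4000).

(0.3329, 0.4000)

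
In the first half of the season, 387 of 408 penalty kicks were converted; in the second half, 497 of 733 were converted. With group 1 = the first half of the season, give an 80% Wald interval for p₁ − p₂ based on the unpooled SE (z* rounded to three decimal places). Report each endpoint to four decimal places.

(0.2443, 0.2967)

p̂₁ = 387/408 = 0.94853, p̂₂ = 497/733 = 0.67804; p̂₁ − p̂₂ = 0.27049.
Unpooled SE = √(p̂₁(1−p̂₁)/n₁ + p̂₂(1−p̂₂)/n₂) = √(0.000119660 + 0.000297822) = 0.020432.
z* = 1.282 at the 80% level. Margin = 1.282·0.020432 = 0.02619.
Interval: 0.27049 ± 0.02619 → (0.2443, 0.2967).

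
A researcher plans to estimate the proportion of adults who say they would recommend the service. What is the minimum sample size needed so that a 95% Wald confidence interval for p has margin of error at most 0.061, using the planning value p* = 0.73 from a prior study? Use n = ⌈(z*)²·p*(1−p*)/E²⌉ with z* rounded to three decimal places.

For 95% confidence, z* = 1.960.
p*(1−p*) = 0.1971.
Required n before rounding: 3.841600 × 0.1971 / 0.061² = 203.488.
⌈203.488⌉ = 204.

n = 204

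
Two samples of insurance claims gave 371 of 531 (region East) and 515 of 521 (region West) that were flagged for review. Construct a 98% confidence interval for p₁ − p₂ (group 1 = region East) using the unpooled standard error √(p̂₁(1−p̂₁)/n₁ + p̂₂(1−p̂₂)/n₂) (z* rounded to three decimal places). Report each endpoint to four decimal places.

(-0.3374, -0.2422)

p̂₁ = 371/531 = 0.69868, p̂₂ = 515/521 = 0.98848; p̂₁ − p̂₂ = -0.28980.
Unpooled SE = √(p̂₁(1−p̂₁)/n₁ + p̂₂(1−p̂₂)/n₂) = √(0.000396470 + 0.000021850) = 0.020453.
The 98% critical value is z* = 2.326. Margin = 2.326·0.020453 = 0.04757.
CI: -0.28980 ± 0.04757 = (-0.3374, -0.2422).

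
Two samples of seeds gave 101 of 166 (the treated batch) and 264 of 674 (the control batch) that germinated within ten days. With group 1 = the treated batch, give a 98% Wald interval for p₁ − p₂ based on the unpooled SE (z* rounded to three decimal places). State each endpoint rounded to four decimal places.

(0.1184, 0.3151)

p̂₁ = 101/166 = 0.60843, p̂₂ = 264/674 = 0.39169; p̂₁ − p̂₂ = 0.21674.
Unpooled SE = √(p̂₁(1−p̂₁)/n₁ + p̂₂(1−p̂₂)/n₂) = √(0.001435194 + 0.000353515) = 0.042293.
z* = 2.326 at the 98% level. Margin = 2.326·0.042293 = 0.09837.
Interval: 0.21674 ± 0.09837 → (0.1184, 0.3151).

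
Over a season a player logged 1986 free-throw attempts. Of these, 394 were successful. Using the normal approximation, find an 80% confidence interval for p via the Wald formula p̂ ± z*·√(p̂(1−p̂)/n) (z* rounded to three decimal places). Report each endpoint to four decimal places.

(0.1869, 0.2099)

p̂ = 394/1986 = 0.19839.
SE(p̂) = √(0.19839·0.80161/1986) = 0.008949.
z* = 1.282 at the 80% level.
Margin of error: 1.282 × 0.008949 = 0.01147.
CI: 0.19839 ± 0.01147 = (0.1869, 0.2099).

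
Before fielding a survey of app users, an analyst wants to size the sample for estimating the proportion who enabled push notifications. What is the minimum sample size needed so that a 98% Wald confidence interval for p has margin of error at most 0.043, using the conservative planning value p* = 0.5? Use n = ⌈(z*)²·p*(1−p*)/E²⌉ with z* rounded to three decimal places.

The 98% critical value is z* = 2.326.
p*(1−p*) = 0.2500.
(z*)²·p*(1−p*)/E² = 5.410276·0.2500/0.001849 = 731.514.
Rounding up, n = 732.

n = 732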